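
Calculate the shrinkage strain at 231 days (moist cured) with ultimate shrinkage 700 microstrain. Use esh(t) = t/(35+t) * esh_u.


esh(231) = 231 / (35 + 231) * 700
= 231 / 266 * 700
= 607.9 microstrain

607.9


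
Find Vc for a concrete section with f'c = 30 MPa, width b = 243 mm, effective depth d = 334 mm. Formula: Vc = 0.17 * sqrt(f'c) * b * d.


Vc = 0.17 * sqrt(30) * 243 * 334 / 1000
= 75.57 kN

75.57


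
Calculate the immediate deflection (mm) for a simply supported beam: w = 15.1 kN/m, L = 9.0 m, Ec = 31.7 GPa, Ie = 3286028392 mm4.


Convert: L = 9.0 m = 9000 mm, Ec = 31.7 GPa = 31700 MPa
delta = 5 * 15.1 * 9000^4 / (384 * 31700 * 3286028392)
= 12.38 mm

12.38


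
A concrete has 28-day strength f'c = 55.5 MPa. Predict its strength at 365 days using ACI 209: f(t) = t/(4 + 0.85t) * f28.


f(365) = 365 / (4 + 0.85 * 365) * 55.5
= 365 / 314.25 * 55.5
= 64.46 MPa

64.46


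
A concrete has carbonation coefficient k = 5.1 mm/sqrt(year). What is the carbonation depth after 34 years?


depth = k * sqrt(t)
= 5.1 * sqrt(34)
= 29.74 mm

29.74


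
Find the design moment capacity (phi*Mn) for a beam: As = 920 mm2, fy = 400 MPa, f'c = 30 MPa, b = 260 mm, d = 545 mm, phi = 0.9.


a = As * fy / (0.85 * f'c * b)
= 920 * 400 / (0.85 * 30 * 260)
= 55.5053 mm
Mn = As * fy * (d - a/2) / 10^6
= 190.347 kN-m
phi*Mn = 0.9 * 190.347 = 171.31 kN-m

171.31


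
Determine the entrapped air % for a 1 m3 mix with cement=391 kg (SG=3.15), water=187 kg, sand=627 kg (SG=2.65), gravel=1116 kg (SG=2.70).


Vol cement = 391 / (3.15 * 1000) = 0.124127 m3
Vol water = 187 / 1000 = 0.187 m3
Vol sand = 627 / (2.65 * 1000) = 0.236604 m3
Vol gravel = 1116 / (2.70 * 1000) = 0.413333 m3
Total solid + water volume = 0.961064 m3
Air = (1 - 0.961064) * 100 = 3.89%

3.89


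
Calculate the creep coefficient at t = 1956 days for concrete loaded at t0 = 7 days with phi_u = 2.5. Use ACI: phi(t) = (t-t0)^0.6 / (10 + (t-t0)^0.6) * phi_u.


dt = 1956 - 7 = 1949
phi = 1949^0.6 / (10 + 1949^0.6) * 2.5
= 2.26

2.26


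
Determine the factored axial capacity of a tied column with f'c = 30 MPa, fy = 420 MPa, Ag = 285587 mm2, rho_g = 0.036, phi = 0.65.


Ast = rho * Ag = 0.036 * 285587 = 10281.132 mm2
phi*Pn = 0.65 * 0.80 * (0.85 * 30 * (285587 - 10281.132) + 420 * 10281.132) / 1000
= 5895.96 kN

5895.96


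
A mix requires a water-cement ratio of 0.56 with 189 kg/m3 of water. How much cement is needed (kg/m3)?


Cement = water / (w/c)
= 189 / 0.56
= 337.5 kg/m3

337.5


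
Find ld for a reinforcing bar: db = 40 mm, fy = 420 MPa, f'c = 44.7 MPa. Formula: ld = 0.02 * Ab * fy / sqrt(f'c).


Ab = pi * 40^2 / 4 = 1256.637 mm2
ld = 0.02 * 1256.637 * 420 / sqrt(44.7)
= 1578.8 mm

1578.8


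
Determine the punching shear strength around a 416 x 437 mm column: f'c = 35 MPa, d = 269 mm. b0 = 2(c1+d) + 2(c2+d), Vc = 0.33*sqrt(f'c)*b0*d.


b0 = 2*(416 + 269) + 2*(437 + 269) = 2782 mm
Vc = 0.33 * sqrt(35) * 2782 * 269 / 1000
= 1461.02 kN

1461.02


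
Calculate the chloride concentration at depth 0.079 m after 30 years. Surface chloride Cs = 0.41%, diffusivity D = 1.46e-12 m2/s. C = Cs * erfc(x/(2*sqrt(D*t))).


t_seconds = 30 * 365.25 * 24 * 3600 = 946728000.0 s
arg = 0.079 / (2 * sqrt(1.46e-12 * 946728000.0))
= 1.0624
erfc(1.0624) = 0.133
C = 0.41 * 0.133 = 0.0545%

0.0545


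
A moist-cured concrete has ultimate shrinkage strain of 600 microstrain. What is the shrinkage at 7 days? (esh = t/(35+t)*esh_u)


esh(7) = 7 / (35 + 7) * 600
= 7 / 42 * 600
= 100.0 microstrain

100.0


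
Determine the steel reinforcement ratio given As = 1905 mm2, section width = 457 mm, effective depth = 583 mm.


rho = As / (b * d)
= 1905 / (457 * 583)
= 0.0072

0.0072


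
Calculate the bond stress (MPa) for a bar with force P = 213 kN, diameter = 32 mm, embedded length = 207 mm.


u = P / (pi * db * ld)
= 213 * 1000 / (pi * 32 * 207)
= 10.236 MPa

10.236


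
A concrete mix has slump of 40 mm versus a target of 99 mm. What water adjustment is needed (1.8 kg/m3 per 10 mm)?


Difference = 99 - 40 = 59 mm
Water adjustment = 59 * 1.8 / 10 = 10.6 kg/m3

10.6


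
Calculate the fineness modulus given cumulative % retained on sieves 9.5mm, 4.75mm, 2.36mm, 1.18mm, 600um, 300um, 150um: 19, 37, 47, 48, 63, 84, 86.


FM = sum(cumulative % retained) / 100
= 384 / 100
= 3.84

3.84


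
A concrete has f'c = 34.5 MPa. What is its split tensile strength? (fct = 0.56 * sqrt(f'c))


fct = 0.56 * sqrt(34.5)
= 0.56 * 5.874
= 3.289 MPa

3.289


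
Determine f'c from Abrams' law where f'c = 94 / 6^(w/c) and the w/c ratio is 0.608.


f'c = 94 / 6^0.608
= 94 / 2.972
= 31.62 MPa

31.62


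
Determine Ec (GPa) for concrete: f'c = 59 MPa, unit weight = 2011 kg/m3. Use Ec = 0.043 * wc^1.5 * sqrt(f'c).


Ec = 0.043 * 2011^1.5 * sqrt(59) / 1000
= 29.79 GPa

29.79


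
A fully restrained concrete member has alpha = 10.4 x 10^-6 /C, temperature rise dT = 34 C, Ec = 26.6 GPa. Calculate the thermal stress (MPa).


sigma = alpha * dT * Ec
= 10.4e-6 * 34 * 26.6 * 1000
= 9.406 MPa

9.406


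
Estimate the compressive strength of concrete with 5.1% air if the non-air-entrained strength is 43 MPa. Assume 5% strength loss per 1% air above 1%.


Strength loss = (5.1 - 1) * 5 = 20.5%
f'c = 43 * (1 - 20.5/100)
= 34.19 MPa

34.19


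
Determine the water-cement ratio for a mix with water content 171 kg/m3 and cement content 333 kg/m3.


w/c = water / cement
w/c = 171 / 333 = 0.514

0.514


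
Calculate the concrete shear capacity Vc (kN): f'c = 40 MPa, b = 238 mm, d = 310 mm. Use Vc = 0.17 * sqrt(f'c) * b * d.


Vc = 0.17 * sqrt(40) * 238 * 310 / 1000
= 79.33 kN

79.33


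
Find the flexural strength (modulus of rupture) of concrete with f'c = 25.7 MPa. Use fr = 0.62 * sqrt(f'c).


fr = 0.62 * sqrt(25.7)
= 3.143 MPa

3.143


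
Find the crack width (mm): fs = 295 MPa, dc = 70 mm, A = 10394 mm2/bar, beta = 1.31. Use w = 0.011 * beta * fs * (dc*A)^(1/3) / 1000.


w = 0.011 * beta * fs * (dc * A)^(1/3) / 1000
= 0.011 * 1.31 * 295 * (70 * 10394)^(1/3) / 1000
= 0.382 mm

0.382


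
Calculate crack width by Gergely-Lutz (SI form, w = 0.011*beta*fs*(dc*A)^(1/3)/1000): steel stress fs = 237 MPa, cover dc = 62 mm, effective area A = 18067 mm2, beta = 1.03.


w = 0.011 * beta * fs * (dc * A)^(1/3) / 1000
= 0.011 * 1.03 * 237 * (62 * 18067)^(1/3) / 1000
= 0.279 mm

0.279


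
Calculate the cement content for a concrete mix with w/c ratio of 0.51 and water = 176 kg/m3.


Cement = water / (w/c)
= 176 / 0.51
= 345.1 kg/m3

345.1


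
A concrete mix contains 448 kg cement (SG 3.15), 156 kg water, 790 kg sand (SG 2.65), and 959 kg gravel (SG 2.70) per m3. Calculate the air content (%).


Vol cement = 448 / (3.15 * 1000) = 0.142222 m3
Vol water = 156 / 1000 = 0.156 m3
Vol sand = 790 / (2.65 * 1000) = 0.298113 m3
Vol gravel = 959 / (2.70 * 1000) = 0.355185 m3
Total solid + water volume = 0.951521 m3
Air = (1 - 0.951521) * 100 = 4.85%

4.85


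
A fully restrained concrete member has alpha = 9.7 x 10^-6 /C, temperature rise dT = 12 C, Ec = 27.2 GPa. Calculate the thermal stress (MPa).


sigma = alpha * dT * Ec
= 9.7e-6 * 12 * 27.2 * 1000
= 3.166 MPa

3.166


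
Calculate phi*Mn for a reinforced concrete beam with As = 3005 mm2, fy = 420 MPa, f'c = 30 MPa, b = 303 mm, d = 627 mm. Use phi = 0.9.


a = As * fy / (0.85 * f'c * b)
= 3005 * 420 / (0.85 * 30 * 303)
= 163.3469 mm
Mn = As * fy * (d - a/2) / 10^6
= 688.2566 kN-m
phi*Mn = 0.9 * 688.2566 = 619.43 kN-m

619.43


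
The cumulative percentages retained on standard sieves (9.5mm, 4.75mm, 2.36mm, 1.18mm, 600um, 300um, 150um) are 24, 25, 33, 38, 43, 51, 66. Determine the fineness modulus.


FM = sum(cumulative % retained) / 100
= 280 / 100
= 2.8

2.8


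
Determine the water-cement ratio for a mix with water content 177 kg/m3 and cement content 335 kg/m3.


w/c = water / cement
w/c = 177 / 335 = 0.528

0.528


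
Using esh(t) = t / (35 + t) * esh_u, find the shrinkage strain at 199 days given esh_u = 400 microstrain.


esh(199) = 199 / (35 + 199) * 400
= 199 / 234 * 400
= 340.2 microstrain

340.2


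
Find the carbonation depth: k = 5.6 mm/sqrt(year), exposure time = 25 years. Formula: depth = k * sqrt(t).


depth = k * sqrt(t)
= 5.6 * sqrt(25)
= 28.0 mm

28.0


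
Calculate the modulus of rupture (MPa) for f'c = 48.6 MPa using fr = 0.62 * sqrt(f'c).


fr = 0.62 * sqrt(48.6)
= 4.322 MPa

4.322


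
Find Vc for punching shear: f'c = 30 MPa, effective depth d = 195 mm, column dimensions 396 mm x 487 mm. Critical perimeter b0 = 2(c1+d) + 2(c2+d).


b0 = 2*(396 + 195) + 2*(487 + 195) = 2546 mm
Vc = 0.33 * sqrt(30) * 2546 * 195 / 1000
= 897.36 kN

897.36


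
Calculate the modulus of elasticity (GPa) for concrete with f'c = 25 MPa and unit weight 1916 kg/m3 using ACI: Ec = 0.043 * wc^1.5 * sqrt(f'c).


Ec = 0.043 * 1916^1.5 * sqrt(25) / 1000
= 18.03 GPa

18.03


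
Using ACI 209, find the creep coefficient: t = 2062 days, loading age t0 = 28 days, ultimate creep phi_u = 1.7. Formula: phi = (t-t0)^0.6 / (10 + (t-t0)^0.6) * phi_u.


dt = 2062 - 28 = 2034
phi = 2034^0.6 / (10 + 2034^0.6) * 1.7
= 1.541

1.541


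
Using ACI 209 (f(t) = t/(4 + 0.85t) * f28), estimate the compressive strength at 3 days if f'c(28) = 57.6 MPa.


f(3) = 3 / (4 + 0.85 * 3) * 57.6
= 3 / 6.55 * 57.6
= 26.38 MPa

26.38


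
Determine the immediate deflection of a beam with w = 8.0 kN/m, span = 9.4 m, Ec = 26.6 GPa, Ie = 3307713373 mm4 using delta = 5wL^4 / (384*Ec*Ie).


Convert: L = 9.4 m = 9400 mm, Ec = 26.6 GPa = 26600 MPa
delta = 5 * 8.0 * 9400^4 / (384 * 26600 * 3307713373)
= 9.24 mm

9.24


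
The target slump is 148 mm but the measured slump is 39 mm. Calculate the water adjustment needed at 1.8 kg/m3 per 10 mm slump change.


Difference = 148 - 39 = 109 mm
Water adjustment = 109 * 1.8 / 10 = 19.6 kg/m3

19.6


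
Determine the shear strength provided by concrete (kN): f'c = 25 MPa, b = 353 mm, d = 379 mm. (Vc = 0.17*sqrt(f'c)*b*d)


Vc = 0.17 * sqrt(25) * 353 * 379 / 1000
= 113.72 kN

113.72


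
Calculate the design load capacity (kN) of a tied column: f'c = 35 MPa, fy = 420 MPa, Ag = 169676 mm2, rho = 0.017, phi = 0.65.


Ast = rho * Ag = 0.017 * 169676 = 2884.492 mm2
phi*Pn = 0.65 * 0.80 * (0.85 * 35 * (169676 - 2884.492) + 420 * 2884.492) / 1000
= 3210.24 kN

3210.24


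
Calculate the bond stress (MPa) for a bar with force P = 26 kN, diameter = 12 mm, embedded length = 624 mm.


u = P / (pi * db * ld)
= 26 * 1000 / (pi * 12 * 624)
= 1.105 MPa

1.105


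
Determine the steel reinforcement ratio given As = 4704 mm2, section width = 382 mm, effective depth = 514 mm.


rho = As / (b * d)
= 4704 / (382 * 514)
= 0.024

0.024


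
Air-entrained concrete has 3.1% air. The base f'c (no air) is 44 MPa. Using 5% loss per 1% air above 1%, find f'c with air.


Strength loss = (3.1 - 1) * 5 = 10.5%
f'c = 44 * (1 - 10.5/100)
= 39.38 MPa

39.38


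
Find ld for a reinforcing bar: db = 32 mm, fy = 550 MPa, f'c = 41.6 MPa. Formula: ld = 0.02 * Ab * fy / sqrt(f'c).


Ab = pi * 32^2 / 4 = 804.248 mm2
ld = 0.02 * 804.248 * 550 / sqrt(41.6)
= 1371.6 mm

1371.6


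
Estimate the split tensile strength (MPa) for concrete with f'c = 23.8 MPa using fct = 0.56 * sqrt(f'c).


fct = 0.56 * sqrt(23.8)
= 0.56 * 4.879
= 2.732 MPa

2.732


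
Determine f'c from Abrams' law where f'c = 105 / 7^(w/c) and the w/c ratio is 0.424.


f'c = 105 / 7^0.424
= 105 / 2.282
= 46.01 MPa

46.01


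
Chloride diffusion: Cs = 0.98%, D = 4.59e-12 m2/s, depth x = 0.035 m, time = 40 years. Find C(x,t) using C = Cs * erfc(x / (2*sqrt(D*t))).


t_seconds = 40 * 365.25 * 24 * 3600 = 1262304000.0 s
arg = 0.035 / (2 * sqrt(4.59e-12 * 1262304000.0))
= 0.2299
erfc(0.2299) = 0.7451
C = 0.98 * 0.7451 = 0.7302%

0.7302


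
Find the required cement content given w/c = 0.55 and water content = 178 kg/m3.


Cement = water / (w/c)
= 178 / 0.55
= 323.6 kg/m3

323.6


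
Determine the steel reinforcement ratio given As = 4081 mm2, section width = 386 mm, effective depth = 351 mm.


rho = As / (b * d)
= 4081 / (386 * 351)
= 0.0301

0.0301


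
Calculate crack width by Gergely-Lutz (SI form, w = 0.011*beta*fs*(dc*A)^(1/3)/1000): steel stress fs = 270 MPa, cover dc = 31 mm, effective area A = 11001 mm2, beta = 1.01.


w = 0.011 * beta * fs * (dc * A)^(1/3) / 1000
= 0.011 * 1.01 * 270 * (31 * 11001)^(1/3) / 1000
= 0.21 mm

0.21


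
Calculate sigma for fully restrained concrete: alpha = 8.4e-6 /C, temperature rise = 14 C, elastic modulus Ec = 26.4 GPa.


sigma = alpha * dT * Ec
= 8.4e-6 * 14 * 26.4 * 1000
= 3.105 MPa

3.105


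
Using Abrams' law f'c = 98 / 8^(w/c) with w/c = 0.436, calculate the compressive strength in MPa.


f'c = 98 / 8^0.436
= 98 / 2.476
= 39.58 MPa

39.58


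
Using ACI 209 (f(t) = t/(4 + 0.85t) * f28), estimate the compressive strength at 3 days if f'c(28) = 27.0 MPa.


f(3) = 3 / (4 + 0.85 * 3) * 27.0
= 3 / 6.55 * 27.0
= 12.37 MPa

12.37


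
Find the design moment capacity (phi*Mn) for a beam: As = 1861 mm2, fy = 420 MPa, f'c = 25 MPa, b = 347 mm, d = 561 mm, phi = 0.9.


a = As * fy / (0.85 * f'c * b)
= 1861 * 420 / (0.85 * 25 * 347)
= 106.0003 mm
Mn = As * fy * (d - a/2) / 10^6
= 397.0628 kN-m
phi*Mn = 0.9 * 397.0628 = 357.36 kN-m

357.36


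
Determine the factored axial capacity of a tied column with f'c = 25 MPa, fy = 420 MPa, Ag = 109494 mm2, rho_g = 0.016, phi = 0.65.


Ast = rho * Ag = 0.016 * 109494 = 1751.904 mm2
phi*Pn = 0.65 * 0.80 * (0.85 * 25 * (109494 - 1751.904) + 420 * 1751.904) / 1000
= 1573.17 kN

1573.17


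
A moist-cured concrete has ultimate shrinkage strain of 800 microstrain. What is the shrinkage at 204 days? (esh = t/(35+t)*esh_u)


esh(204) = 204 / (35 + 204) * 800
= 204 / 239 * 800
= 682.8 microstrain

682.8


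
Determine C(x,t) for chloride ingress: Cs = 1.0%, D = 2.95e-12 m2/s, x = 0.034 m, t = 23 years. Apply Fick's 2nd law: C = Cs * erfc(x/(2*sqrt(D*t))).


t_seconds = 23 * 365.25 * 24 * 3600 = 725824800.0 s
arg = 0.034 / (2 * sqrt(2.95e-12 * 725824800.0))
= 0.3674
erfc(0.3674) = 0.6034
C = 1.0 * 0.6034 = 0.6034%

0.6034


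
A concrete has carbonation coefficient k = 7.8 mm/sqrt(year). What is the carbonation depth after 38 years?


depth = k * sqrt(t)
= 7.8 * sqrt(38)
= 48.08 mm

48.08


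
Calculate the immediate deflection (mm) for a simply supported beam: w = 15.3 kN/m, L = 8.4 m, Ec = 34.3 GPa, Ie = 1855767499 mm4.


Convert: L = 8.4 m = 8400 mm, Ec = 34.3 GPa = 34300 MPa
delta = 5 * 15.3 * 8400^4 / (384 * 34300 * 1855767499)
= 15.58 mm

15.58


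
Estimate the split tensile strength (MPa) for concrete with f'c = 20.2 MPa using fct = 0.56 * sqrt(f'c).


fct = 0.56 * sqrt(20.2)
= 0.56 * 4.494
= 2.517 MPa

2.517


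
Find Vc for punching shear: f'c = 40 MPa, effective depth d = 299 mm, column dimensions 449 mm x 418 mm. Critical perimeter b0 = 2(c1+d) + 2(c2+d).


b0 = 2*(449 + 299) + 2*(418 + 299) = 2930 mm
Vc = 0.33 * sqrt(40) * 2930 * 299 / 1000
= 1828.45 kN

1828.45


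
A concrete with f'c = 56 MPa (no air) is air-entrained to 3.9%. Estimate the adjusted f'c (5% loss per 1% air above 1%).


Strength loss = (3.9 - 1) * 5 = 14.5%
f'c = 56 * (1 - 14.5/100)
= 47.88 MPa

47.88


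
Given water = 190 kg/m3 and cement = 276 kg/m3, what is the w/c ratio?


w/c = water / cement
w/c = 190 / 276 = 0.688

0.688


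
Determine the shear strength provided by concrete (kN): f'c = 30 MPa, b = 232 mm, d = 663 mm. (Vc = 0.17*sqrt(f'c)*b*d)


Vc = 0.17 * sqrt(30) * 232 * 663 / 1000
= 143.22 kN

143.22


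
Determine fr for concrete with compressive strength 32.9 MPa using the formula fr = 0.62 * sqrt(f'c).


fr = 0.62 * sqrt(32.9)
= 3.556 MPa

3.556


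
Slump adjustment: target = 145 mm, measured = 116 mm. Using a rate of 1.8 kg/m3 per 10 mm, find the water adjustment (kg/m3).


Difference = 145 - 116 = 29 mm
Water adjustment = 29 * 1.8 / 10 = 5.2 kg/m3

5.2


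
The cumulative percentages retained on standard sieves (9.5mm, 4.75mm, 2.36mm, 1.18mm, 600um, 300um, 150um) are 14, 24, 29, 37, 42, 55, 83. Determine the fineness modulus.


FM = sum(cumulative % retained) / 100
= 284 / 100
= 2.84

2.84


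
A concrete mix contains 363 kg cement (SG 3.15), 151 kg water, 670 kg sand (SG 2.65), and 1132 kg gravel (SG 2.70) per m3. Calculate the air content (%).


Vol cement = 363 / (3.15 * 1000) = 0.115238 m3
Vol water = 151 / 1000 = 0.151 m3
Vol sand = 670 / (2.65 * 1000) = 0.25283 m3
Vol gravel = 1132 / (2.70 * 1000) = 0.419259 m3
Total solid + water volume = 0.938328 m3
Air = (1 - 0.938328) * 100 = 6.17%

6.17


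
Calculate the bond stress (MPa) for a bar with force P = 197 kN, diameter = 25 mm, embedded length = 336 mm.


u = P / (pi * db * ld)
= 197 * 1000 / (pi * 25 * 336)
= 7.465 MPa

7.465


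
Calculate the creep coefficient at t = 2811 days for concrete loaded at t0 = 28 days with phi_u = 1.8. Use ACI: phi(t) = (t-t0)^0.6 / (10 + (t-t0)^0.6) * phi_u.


dt = 2811 - 28 = 2783
phi = 2783^0.6 / (10 + 2783^0.6) * 1.8
= 1.658

1.658


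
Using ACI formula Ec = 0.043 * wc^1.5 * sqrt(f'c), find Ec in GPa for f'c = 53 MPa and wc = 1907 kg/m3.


Ec = 0.043 * 1907^1.5 * sqrt(53) / 1000
= 26.07 GPa

26.07


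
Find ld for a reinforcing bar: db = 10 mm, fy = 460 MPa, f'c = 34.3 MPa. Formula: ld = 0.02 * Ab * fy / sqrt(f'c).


Ab = pi * 10^2 / 4 = 78.54 mm2
ld = 0.02 * 78.54 * 460 / sqrt(34.3)
= 123.4 mm

123.4


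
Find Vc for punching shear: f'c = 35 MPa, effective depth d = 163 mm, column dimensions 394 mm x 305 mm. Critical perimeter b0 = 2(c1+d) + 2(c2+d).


b0 = 2*(394 + 163) + 2*(305 + 163) = 2050 mm
Vc = 0.33 * sqrt(35) * 2050 * 163 / 1000
= 652.36 kN

652.36


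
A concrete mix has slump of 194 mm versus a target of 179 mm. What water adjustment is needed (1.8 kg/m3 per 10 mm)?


Difference = 179 - 194 = -15 mm
Water adjustment = -15 * 1.8 / 10 = -2.7 kg/m3

-2.7


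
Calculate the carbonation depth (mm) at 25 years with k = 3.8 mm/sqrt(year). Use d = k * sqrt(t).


depth = k * sqrt(t)
= 3.8 * sqrt(25)
= 19.0 mm

19.0


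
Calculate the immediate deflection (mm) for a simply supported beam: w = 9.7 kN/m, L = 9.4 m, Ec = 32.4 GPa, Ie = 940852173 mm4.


Convert: L = 9.4 m = 9400 mm, Ec = 32.4 GPa = 32400 MPa
delta = 5 * 9.7 * 9400^4 / (384 * 32400 * 940852173)
= 32.35 mm

32.35


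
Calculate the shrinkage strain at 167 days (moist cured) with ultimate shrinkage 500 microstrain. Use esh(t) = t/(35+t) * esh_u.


esh(167) = 167 / (35 + 167) * 500
= 167 / 202 * 500
= 413.4 microstrain

413.4


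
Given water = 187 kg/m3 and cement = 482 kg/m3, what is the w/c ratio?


w/c = water / cement
w/c = 187 / 482 = 0.388

0.388


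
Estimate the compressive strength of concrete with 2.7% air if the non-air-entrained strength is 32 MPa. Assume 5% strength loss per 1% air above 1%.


Strength loss = (2.7 - 1) * 5 = 8.5%
f'c = 32 * (1 - 8.5/100)
= 29.28 MPa

29.28


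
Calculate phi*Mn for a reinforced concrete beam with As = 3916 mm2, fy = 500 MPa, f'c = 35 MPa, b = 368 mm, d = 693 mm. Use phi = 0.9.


a = As * fy / (0.85 * f'c * b)
= 3916 * 500 / (0.85 * 35 * 368)
= 178.8455 mm
Mn = As * fy * (d - a/2) / 10^6
= 1181.8043 kN-m
phi*Mn = 0.9 * 1181.8043 = 1063.62 kN-m

1063.62


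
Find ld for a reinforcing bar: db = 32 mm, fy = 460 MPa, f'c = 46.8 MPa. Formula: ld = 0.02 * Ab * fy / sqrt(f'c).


Ab = pi * 32^2 / 4 = 804.248 mm2
ld = 0.02 * 804.248 * 460 / sqrt(46.8)
= 1081.6 mm

1081.6


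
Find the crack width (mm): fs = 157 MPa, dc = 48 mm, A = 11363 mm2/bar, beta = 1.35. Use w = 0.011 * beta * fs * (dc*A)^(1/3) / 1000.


w = 0.011 * beta * fs * (dc * A)^(1/3) / 1000
= 0.011 * 1.35 * 157 * (48 * 11363)^(1/3) / 1000
= 0.19 mm

0.19


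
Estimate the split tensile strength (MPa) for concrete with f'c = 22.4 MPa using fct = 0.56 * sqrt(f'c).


fct = 0.56 * sqrt(22.4)
= 0.56 * 4.733
= 2.65 MPa

2.65


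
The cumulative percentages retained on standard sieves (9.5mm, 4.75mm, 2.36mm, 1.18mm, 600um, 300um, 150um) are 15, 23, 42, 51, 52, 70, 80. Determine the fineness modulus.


FM = sum(cumulative % retained) / 100
= 333 / 100
= 3.33

3.33


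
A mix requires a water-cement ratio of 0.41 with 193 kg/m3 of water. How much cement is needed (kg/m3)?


Cement = water / (w/c)
= 193 / 0.41
= 470.7 kg/m3

470.7


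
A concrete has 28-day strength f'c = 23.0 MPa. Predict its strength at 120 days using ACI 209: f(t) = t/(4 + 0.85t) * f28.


f(120) = 120 / (4 + 0.85 * 120) * 23.0
= 120 / 106.0 * 23.0
= 26.04 MPa

26.04


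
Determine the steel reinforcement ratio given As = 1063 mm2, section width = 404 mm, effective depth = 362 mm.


rho = As / (b * d)
= 1063 / (404 * 362)
= 0.0073

0.0073


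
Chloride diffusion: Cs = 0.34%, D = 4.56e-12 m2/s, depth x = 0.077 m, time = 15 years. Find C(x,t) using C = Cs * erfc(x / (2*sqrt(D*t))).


t_seconds = 15 * 365.25 * 24 * 3600 = 473364000.0 s
arg = 0.077 / (2 * sqrt(4.56e-12 * 473364000.0))
= 0.8287
erfc(0.8287) = 0.2412
C = 0.34 * 0.2412 = 0.082%

0.082


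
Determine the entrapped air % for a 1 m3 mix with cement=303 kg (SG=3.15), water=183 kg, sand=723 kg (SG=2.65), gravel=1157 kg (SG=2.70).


Vol cement = 303 / (3.15 * 1000) = 0.09619 m3
Vol water = 183 / 1000 = 0.183 m3
Vol sand = 723 / (2.65 * 1000) = 0.27283 m3
Vol gravel = 1157 / (2.70 * 1000) = 0.428519 m3
Total solid + water volume = 0.980539 m3
Air = (1 - 0.980539) * 100 = 1.95%

1.95


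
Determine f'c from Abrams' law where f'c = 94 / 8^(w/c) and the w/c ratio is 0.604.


f'c = 94 / 8^0.604
= 94 / 3.511
= 26.77 MPa

26.77


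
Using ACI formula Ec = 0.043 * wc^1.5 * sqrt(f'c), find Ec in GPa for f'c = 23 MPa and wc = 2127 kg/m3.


Ec = 0.043 * 2127^1.5 * sqrt(23) / 1000
= 20.23 GPa

20.23


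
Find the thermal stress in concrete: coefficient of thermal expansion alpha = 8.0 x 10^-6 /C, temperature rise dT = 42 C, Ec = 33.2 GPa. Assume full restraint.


sigma = alpha * dT * Ec
= 8.0e-6 * 42 * 33.2 * 1000
= 11.155 MPa

11.155


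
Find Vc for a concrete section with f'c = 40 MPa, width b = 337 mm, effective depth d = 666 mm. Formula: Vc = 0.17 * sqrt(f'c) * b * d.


Vc = 0.17 * sqrt(40) * 337 * 666 / 1000
= 241.31 kN

241.31


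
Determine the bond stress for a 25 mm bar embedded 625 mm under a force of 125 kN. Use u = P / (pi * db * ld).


u = P / (pi * db * ld)
= 125 * 1000 / (pi * 25 * 625)
= 2.546 MPa

2.546


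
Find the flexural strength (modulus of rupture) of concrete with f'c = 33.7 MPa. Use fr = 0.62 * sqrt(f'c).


fr = 0.62 * sqrt(33.7)
= 3.599 MPa

3.599


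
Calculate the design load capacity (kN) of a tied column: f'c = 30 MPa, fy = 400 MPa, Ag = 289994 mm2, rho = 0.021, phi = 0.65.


Ast = rho * Ag = 0.021 * 289994 = 6089.874 mm2
phi*Pn = 0.65 * 0.80 * (0.85 * 30 * (289994 - 6089.874) + 400 * 6089.874) / 1000
= 5031.26 kN

5031.26


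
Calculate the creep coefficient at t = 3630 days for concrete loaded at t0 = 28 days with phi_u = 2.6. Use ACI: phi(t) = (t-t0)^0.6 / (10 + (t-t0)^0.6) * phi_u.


dt = 3630 - 28 = 3602
phi = 3602^0.6 / (10 + 3602^0.6) * 2.6
= 2.422

2.422


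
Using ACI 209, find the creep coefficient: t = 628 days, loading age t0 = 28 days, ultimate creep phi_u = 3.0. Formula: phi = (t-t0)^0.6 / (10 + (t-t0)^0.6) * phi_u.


dt = 628 - 28 = 600
phi = 600^0.6 / (10 + 600^0.6) * 3.0
= 2.468

2.468


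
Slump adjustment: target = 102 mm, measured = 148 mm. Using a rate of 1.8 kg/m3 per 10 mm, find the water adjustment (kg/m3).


Difference = 102 - 148 = -46 mm
Water adjustment = -46 * 1.8 / 10 = -8.3 kg/m3

-8.3


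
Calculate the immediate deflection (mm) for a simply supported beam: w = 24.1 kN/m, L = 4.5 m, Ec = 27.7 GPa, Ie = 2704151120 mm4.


Convert: L = 4.5 m = 4500 mm, Ec = 27.7 GPa = 27700 MPa
delta = 5 * 24.1 * 4500^4 / (384 * 27700 * 2704151120)
= 1.72 mm

1.72


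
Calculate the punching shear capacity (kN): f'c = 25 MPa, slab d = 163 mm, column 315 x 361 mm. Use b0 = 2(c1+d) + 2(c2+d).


b0 = 2*(315 + 163) + 2*(361 + 163) = 2004 mm
Vc = 0.33 * sqrt(25) * 2004 * 163 / 1000
= 538.98 kN

538.98


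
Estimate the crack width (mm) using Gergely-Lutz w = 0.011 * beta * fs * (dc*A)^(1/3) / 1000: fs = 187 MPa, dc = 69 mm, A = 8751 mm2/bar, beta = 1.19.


w = 0.011 * beta * fs * (dc * A)^(1/3) / 1000
= 0.011 * 1.19 * 187 * (69 * 8751)^(1/3) / 1000
= 0.207 mm

0.207


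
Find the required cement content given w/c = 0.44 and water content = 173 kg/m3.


Cement = water / (w/c)
= 173 / 0.44
= 393.2 kg/m3

393.2


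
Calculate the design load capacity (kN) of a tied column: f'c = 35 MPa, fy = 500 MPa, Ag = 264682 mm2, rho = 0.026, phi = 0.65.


Ast = rho * Ag = 0.026 * 264682 = 6881.732 mm2
phi*Pn = 0.65 * 0.80 * (0.85 * 35 * (264682 - 6881.732) + 500 * 6881.732) / 1000
= 5777.42 kN

5777.42


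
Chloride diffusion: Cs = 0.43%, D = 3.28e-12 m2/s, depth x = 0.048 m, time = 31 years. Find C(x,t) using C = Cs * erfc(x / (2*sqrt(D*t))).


t_seconds = 31 * 365.25 * 24 * 3600 = 978285600.0 s
arg = 0.048 / (2 * sqrt(3.28e-12 * 978285600.0))
= 0.4237
erfc(0.4237) = 0.5491
C = 0.43 * 0.5491 = 0.2361%

0.2361


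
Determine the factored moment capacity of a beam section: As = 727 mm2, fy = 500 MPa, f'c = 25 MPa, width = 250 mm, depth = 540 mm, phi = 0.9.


a = As * fy / (0.85 * f'c * b)
= 727 * 500 / (0.85 * 25 * 250)
= 68.4235 mm
Mn = As * fy * (d - a/2) / 10^6
= 183.854 kN-m
phi*Mn = 0.9 * 183.854 = 165.47 kN-m

165.47


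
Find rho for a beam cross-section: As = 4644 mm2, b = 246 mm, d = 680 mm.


rho = As / (b * d)
= 4644 / (246 * 680)
= 0.0278

0.0278


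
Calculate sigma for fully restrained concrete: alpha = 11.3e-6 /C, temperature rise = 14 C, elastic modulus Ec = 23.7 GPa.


sigma = alpha * dT * Ec
= 11.3e-6 * 14 * 23.7 * 1000
= 3.749 MPa

3.749


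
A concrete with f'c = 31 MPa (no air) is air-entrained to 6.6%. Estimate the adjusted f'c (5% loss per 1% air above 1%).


Strength loss = (6.6 - 1) * 5 = 28.0%
f'c = 31 * (1 - 28.0/100)
= 22.32 MPa

22.32


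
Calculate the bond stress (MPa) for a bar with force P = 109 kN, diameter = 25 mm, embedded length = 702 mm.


u = P / (pi * db * ld)
= 109 * 1000 / (pi * 25 * 702)
= 1.977 MPa

1.977


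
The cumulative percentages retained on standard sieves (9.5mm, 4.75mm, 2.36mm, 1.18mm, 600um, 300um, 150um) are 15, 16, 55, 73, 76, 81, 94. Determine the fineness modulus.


FM = sum(cumulative % retained) / 100
= 410 / 100
= 4.1

4.1


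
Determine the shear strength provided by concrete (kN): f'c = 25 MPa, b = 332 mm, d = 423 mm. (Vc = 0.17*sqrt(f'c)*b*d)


Vc = 0.17 * sqrt(25) * 332 * 423 / 1000
= 119.37 kN

119.37


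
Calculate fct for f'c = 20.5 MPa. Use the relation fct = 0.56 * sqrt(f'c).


fct = 0.56 * sqrt(20.5)
= 0.56 * 4.528
= 2.536 MPa

2.536


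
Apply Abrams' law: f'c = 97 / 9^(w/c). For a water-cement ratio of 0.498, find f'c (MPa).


f'c = 97 / 9^0.498
= 97 / 2.987
= 32.48 MPa

32.48


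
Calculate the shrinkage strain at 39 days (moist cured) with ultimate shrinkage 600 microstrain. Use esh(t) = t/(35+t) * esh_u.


esh(39) = 39 / (35 + 39) * 600
= 39 / 74 * 600
= 316.2 microstrain

316.2


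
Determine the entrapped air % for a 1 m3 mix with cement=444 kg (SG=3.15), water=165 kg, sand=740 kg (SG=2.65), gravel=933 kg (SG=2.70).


Vol cement = 444 / (3.15 * 1000) = 0.140952 m3
Vol water = 165 / 1000 = 0.165 m3
Vol sand = 740 / (2.65 * 1000) = 0.279245 m3
Vol gravel = 933 / (2.70 * 1000) = 0.345556 m3
Total solid + water volume = 0.930753 m3
Air = (1 - 0.930753) * 100 = 6.92%

6.92


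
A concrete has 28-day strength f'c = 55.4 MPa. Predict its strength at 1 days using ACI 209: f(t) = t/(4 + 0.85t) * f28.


f(1) = 1 / (4 + 0.85 * 1) * 55.4
= 1 / 4.85 * 55.4
= 11.42 MPa

11.42


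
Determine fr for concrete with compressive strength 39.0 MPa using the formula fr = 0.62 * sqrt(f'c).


fr = 0.62 * sqrt(39.0)
= 3.872 MPa

3.872


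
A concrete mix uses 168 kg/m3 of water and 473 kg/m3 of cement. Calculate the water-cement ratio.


w/c = water / cement
w/c = 168 / 473 = 0.355

0.355


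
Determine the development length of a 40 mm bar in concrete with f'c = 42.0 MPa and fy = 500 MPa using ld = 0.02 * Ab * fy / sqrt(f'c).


Ab = pi * 40^2 / 4 = 1256.637 mm2
ld = 0.02 * 1256.637 * 500 / sqrt(42.0)
= 1939.0 mm

1939.0


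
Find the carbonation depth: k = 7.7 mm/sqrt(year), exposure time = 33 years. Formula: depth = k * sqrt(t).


depth = k * sqrt(t)
= 7.7 * sqrt(33)
= 44.23 mm

44.23


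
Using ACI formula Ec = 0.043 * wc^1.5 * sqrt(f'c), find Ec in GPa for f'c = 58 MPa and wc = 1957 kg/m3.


Ec = 0.043 * 1957^1.5 * sqrt(58) / 1000
= 28.35 GPa

28.35


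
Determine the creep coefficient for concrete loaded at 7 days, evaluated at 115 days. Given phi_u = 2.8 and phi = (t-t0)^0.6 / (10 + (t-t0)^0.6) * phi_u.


dt = 115 - 7 = 108
phi = 108^0.6 / (10 + 108^0.6) * 2.8
= 1.747

1.747


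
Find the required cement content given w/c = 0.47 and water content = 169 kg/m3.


Cement = water / (w/c)
= 169 / 0.47
= 359.6 kg/m3

359.6


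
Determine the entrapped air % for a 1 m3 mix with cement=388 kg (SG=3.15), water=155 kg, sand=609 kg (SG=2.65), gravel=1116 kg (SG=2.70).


Vol cement = 388 / (3.15 * 1000) = 0.123175 m3
Vol water = 155 / 1000 = 0.155 m3
Vol sand = 609 / (2.65 * 1000) = 0.229811 m3
Vol gravel = 1116 / (2.70 * 1000) = 0.413333 m3
Total solid + water volume = 0.921319 m3
Air = (1 - 0.921319) * 100 = 7.87%

7.87


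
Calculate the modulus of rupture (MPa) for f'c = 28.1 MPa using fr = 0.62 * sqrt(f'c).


fr = 0.62 * sqrt(28.1)
= 3.287 MPa

3.287


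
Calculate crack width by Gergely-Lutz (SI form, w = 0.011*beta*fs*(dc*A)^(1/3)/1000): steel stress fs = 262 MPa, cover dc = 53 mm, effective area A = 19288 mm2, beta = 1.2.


w = 0.011 * beta * fs * (dc * A)^(1/3) / 1000
= 0.011 * 1.2 * 262 * (53 * 19288)^(1/3) / 1000
= 0.348 mm

0.348


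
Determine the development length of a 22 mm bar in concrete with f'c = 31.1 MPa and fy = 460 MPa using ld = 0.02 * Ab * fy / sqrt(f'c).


Ab = pi * 22^2 / 4 = 380.133 mm2
ld = 0.02 * 380.133 * 460 / sqrt(31.1)
= 627.1 mm

627.1


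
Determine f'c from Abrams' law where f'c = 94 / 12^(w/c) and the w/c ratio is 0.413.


f'c = 94 / 12^0.413
= 94 / 2.791
= 33.68 MPa

33.68


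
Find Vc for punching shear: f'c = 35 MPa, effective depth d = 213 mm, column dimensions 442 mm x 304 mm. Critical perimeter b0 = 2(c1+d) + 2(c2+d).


b0 = 2*(442 + 213) + 2*(304 + 213) = 2344 mm
Vc = 0.33 * sqrt(35) * 2344 * 213 / 1000
= 974.73 kN

974.73


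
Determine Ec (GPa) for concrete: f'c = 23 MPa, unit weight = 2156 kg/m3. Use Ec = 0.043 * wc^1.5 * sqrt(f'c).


Ec = 0.043 * 2156^1.5 * sqrt(23) / 1000
= 20.64 GPa

20.64


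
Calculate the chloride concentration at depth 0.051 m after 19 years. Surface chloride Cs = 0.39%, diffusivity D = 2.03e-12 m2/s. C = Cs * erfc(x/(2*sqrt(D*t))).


t_seconds = 19 * 365.25 * 24 * 3600 = 599594400.0 s
arg = 0.051 / (2 * sqrt(2.03e-12 * 599594400.0))
= 0.7309
erfc(0.7309) = 0.3013
C = 0.39 * 0.3013 = 0.1175%

0.1175


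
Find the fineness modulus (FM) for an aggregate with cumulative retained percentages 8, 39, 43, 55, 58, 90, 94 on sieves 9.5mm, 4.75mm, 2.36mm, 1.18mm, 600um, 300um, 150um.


FM = sum(cumulative % retained) / 100
= 387 / 100
= 3.87

3.87


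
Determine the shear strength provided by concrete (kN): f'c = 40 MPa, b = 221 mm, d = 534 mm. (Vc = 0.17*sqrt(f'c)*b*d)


Vc = 0.17 * sqrt(40) * 221 * 534 / 1000
= 126.89 kN

126.89


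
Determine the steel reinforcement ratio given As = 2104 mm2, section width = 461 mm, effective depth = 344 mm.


rho = As / (b * d)
= 2104 / (461 * 344)
= 0.0133

0.0133


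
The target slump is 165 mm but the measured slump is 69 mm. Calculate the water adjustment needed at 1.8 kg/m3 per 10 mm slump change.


Difference = 165 - 69 = 96 mm
Water adjustment = 96 * 1.8 / 10 = 17.3 kg/m3

17.3


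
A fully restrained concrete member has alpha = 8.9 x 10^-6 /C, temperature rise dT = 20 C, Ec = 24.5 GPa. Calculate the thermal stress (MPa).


sigma = alpha * dT * Ec
= 8.9e-6 * 20 * 24.5 * 1000
= 4.361 MPa

4.361


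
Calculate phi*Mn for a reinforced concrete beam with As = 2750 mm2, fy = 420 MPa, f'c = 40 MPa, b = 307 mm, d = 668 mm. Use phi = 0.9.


a = As * fy / (0.85 * f'c * b)
= 2750 * 420 / (0.85 * 40 * 307)
= 110.6534 mm
Mn = As * fy * (d - a/2) / 10^6
= 707.6377 kN-m
phi*Mn = 0.9 * 707.6377 = 636.87 kN-m

636.87


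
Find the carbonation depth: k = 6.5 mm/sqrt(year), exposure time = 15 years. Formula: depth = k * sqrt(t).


depth = k * sqrt(t)
= 6.5 * sqrt(15)
= 25.17 mm

25.17


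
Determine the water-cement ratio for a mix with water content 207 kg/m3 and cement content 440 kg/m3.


w/c = water / cement
w/c = 207 / 440 = 0.47

0.47


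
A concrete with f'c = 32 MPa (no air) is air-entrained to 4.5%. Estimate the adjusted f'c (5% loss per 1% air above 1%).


Strength loss = (4.5 - 1) * 5 = 17.5%
f'c = 32 * (1 - 17.5/100)
= 26.4 MPa

26.4


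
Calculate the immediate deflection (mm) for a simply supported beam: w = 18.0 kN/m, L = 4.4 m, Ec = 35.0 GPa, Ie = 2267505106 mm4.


Convert: L = 4.4 m = 4400 mm, Ec = 35.0 GPa = 35000 MPa
delta = 5 * 18.0 * 4400^4 / (384 * 35000 * 2267505106)
= 1.11 mm

1.11


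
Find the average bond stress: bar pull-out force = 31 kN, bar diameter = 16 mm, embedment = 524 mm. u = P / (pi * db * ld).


u = P / (pi * db * ld)
= 31 * 1000 / (pi * 16 * 524)
= 1.177 MPa

1.177


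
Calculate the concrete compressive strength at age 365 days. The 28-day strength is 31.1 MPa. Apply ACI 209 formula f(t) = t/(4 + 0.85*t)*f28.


f(365) = 365 / (4 + 0.85 * 365) * 31.1
= 365 / 314.25 * 31.1
= 36.12 MPa

36.12


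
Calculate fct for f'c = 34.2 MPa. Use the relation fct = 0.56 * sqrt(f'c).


fct = 0.56 * sqrt(34.2)
= 0.56 * 5.848
= 3.275 MPa

3.275


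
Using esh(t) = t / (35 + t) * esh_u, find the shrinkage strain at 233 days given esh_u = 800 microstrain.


esh(233) = 233 / (35 + 233) * 800
= 233 / 268 * 800
= 695.5 microstrain

695.5


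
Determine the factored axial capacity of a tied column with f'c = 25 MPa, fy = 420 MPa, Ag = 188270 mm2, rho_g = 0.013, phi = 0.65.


Ast = rho * Ag = 0.013 * 188270 = 2447.51 mm2
phi*Pn = 0.65 * 0.80 * (0.85 * 25 * (188270 - 2447.51) + 420 * 2447.51) / 1000
= 2587.87 kN

2587.87


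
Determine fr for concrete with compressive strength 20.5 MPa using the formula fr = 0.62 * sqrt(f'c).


fr = 0.62 * sqrt(20.5)
= 2.807 MPa

2.807


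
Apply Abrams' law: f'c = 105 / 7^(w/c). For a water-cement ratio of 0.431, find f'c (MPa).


f'c = 105 / 7^0.431
= 105 / 2.313
= 45.39 MPa

45.39


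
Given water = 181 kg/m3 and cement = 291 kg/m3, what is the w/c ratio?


w/c = water / cement
w/c = 181 / 291 = 0.622

0.622


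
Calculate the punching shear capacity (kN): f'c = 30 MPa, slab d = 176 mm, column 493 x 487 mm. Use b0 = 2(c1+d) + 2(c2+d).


b0 = 2*(493 + 176) + 2*(487 + 176) = 2664 mm
Vc = 0.33 * sqrt(30) * 2664 * 176 / 1000
= 847.46 kN

847.46


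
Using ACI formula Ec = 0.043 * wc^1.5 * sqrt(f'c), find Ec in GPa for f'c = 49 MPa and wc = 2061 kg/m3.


Ec = 0.043 * 2061^1.5 * sqrt(49) / 1000
= 28.16 GPa

28.16


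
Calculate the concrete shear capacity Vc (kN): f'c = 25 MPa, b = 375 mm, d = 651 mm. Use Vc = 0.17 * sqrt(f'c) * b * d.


Vc = 0.17 * sqrt(25) * 375 * 651 / 1000
= 207.51 kN

207.51


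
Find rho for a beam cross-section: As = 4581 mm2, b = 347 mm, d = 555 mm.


rho = As / (b * d)
= 4581 / (347 * 555)
= 0.0238

0.0238


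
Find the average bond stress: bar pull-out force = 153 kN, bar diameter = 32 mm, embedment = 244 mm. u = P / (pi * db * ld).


u = P / (pi * db * ld)
= 153 * 1000 / (pi * 32 * 244)
= 6.237 MPa

6.237


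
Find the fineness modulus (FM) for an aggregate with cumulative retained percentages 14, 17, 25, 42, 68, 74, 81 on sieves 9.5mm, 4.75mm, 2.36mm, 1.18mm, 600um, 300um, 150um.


FM = sum(cumulative % retained) / 100
= 321 / 100
= 3.21

3.21


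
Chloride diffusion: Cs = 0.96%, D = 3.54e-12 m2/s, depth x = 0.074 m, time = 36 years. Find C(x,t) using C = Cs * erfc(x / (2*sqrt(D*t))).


t_seconds = 36 * 365.25 * 24 * 3600 = 1136073600.0 s
arg = 0.074 / (2 * sqrt(3.54e-12 * 1136073600.0))
= 0.5834
erfc(0.5834) = 0.4093
C = 0.96 * 0.4093 = 0.3929%

0.3929


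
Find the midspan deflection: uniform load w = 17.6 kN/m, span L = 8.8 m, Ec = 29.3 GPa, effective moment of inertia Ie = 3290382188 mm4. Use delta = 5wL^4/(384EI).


Convert: L = 8.8 m = 8800 mm, Ec = 29.3 GPa = 29300 MPa
delta = 5 * 17.6 * 8800^4 / (384 * 29300 * 3290382188)
= 14.26 mm

14.26


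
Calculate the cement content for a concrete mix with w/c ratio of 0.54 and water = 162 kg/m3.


Cement = water / (w/c)
= 162 / 0.54
= 300.0 kg/m3

300.0


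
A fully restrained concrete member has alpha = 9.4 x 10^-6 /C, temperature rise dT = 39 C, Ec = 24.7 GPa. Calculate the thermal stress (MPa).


sigma = alpha * dT * Ec
= 9.4e-6 * 39 * 24.7 * 1000
= 9.055 MPa

9.055


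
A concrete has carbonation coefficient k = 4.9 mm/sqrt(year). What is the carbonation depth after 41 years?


depth = k * sqrt(t)
= 4.9 * sqrt(41)
= 31.38 mm

31.38


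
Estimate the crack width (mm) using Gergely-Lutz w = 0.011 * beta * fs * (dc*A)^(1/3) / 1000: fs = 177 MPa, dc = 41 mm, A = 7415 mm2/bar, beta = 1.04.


w = 0.011 * beta * fs * (dc * A)^(1/3) / 1000
= 0.011 * 1.04 * 177 * (41 * 7415)^(1/3) / 1000
= 0.136 mm

0.136


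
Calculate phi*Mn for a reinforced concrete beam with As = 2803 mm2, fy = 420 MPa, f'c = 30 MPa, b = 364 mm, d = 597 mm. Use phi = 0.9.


a = As * fy / (0.85 * f'c * b)
= 2803 * 420 / (0.85 * 30 * 364)
= 126.8326 mm
Mn = As * fy * (d - a/2) / 10^6
= 628.1668 kN-m
phi*Mn = 0.9 * 628.1668 = 565.35 kN-m

565.35


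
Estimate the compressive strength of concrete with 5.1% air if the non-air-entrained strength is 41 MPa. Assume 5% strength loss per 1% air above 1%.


Strength loss = (5.1 - 1) * 5 = 20.5%
f'c = 41 * (1 - 20.5/100)
= 32.59 MPa

32.59


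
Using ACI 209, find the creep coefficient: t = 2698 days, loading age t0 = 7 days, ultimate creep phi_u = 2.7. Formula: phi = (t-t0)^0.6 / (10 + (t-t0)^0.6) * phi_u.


dt = 2698 - 7 = 2691
phi = 2691^0.6 / (10 + 2691^0.6) * 2.7
= 2.483

2.483


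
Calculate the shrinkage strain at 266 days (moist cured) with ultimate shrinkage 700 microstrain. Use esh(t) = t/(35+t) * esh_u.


esh(266) = 266 / (35 + 266) * 700
= 266 / 301 * 700
= 618.6 microstrain

618.6


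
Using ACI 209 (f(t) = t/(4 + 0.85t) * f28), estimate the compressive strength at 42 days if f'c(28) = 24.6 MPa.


f(42) = 42 / (4 + 0.85 * 42) * 24.6
= 42 / 39.7 * 24.6
= 26.03 MPa

26.03


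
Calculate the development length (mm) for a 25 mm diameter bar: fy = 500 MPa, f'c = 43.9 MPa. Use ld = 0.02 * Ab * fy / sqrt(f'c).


Ab = pi * 25^2 / 4 = 490.874 mm2
ld = 0.02 * 490.874 * 500 / sqrt(43.9)
= 740.9 mm

740.9


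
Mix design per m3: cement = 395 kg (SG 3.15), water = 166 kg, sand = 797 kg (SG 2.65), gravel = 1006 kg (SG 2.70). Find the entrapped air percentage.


Vol cement = 395 / (3.15 * 1000) = 0.125397 m3
Vol water = 166 / 1000 = 0.166 m3
Vol sand = 797 / (2.65 * 1000) = 0.300755 m3
Vol gravel = 1006 / (2.70 * 1000) = 0.372593 m3
Total solid + water volume = 0.964744 m3
Air = (1 - 0.964744) * 100 = 3.53%

3.53


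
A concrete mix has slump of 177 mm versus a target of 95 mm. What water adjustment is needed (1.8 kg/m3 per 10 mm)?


Difference = 95 - 177 = -82 mm
Water adjustment = -82 * 1.8 / 10 = -14.8 kg/m3

-14.8
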